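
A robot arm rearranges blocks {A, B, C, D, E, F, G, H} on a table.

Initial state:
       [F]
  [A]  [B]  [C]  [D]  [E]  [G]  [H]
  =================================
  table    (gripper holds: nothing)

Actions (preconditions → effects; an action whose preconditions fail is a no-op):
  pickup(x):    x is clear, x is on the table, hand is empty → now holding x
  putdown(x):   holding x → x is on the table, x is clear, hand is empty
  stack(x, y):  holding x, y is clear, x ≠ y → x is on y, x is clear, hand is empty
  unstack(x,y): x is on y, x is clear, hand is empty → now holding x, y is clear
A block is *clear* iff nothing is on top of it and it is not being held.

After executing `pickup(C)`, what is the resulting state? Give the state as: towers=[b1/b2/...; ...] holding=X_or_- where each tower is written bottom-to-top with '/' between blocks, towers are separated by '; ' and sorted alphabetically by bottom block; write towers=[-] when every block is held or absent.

before: towers=[A; B/F; C; D; E; G; H] holding=-
pre[pickup(C)]: clear(C) ok, ontable(C) ok, handempty ok
all met → apply pickup(C)
after:  towers=[A; B/F; D; E; G; H] holding=C

towers=[A; B/F; D; E; G; H] holding=C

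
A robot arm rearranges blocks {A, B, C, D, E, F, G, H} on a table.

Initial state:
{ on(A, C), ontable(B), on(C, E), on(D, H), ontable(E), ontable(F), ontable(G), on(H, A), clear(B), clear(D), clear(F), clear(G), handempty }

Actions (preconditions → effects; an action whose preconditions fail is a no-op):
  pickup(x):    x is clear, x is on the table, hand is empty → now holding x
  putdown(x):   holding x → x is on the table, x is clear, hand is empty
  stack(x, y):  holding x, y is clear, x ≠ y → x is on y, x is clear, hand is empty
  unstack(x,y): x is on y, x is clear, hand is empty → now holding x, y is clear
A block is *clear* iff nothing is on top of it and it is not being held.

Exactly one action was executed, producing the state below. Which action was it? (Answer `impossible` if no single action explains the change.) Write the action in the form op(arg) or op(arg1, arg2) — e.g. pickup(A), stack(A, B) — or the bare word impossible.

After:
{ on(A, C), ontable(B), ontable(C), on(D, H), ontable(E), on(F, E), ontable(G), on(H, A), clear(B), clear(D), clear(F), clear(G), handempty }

impossible

target: towers=[B; C/A/H/D; E/F; G] holding=-
         pickup(G) → towers=[B; E/C/A/H/D; F] holding=G
         pickup(B) → towers=[E/C/A/H/D; F; G] holding=B
         pickup(F) → towers=[B; E/C/A/H/D; G] holding=F
     unstack(D, H) → towers=[B; E/C/A/H; F; G] holding=D
none of the 4 applicable actions match → impossible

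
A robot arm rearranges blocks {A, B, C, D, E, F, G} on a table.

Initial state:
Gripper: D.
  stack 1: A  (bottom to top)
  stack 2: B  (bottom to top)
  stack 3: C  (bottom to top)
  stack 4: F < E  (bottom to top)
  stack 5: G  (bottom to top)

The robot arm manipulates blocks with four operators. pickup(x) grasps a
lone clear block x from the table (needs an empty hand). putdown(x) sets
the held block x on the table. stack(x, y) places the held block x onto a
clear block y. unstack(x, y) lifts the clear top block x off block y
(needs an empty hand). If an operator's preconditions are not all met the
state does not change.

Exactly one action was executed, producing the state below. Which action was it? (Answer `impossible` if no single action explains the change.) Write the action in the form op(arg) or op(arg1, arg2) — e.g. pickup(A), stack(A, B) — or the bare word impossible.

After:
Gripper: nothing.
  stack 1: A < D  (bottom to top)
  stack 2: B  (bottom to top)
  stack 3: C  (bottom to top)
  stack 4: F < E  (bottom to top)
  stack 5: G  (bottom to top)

target: towers=[A/D; B; C; F/E; G] holding=-
        putdown(D) → towers=[A; B; C; D; F/E; G] holding=-
       stack(D, B) → towers=[A; B/D; C; F/E; G] holding=-
       stack(D, G) → towers=[A; B; C; F/E; G/D] holding=-
       stack(D, A) → towers=[A/D; B; C; F/E; G] holding=-  ← match
       stack(D, E) → towers=[A; B; C; F/E/D; G] holding=-
       stack(D, C) → towers=[A; B; C/D; F/E; G] holding=-

stack(D, A)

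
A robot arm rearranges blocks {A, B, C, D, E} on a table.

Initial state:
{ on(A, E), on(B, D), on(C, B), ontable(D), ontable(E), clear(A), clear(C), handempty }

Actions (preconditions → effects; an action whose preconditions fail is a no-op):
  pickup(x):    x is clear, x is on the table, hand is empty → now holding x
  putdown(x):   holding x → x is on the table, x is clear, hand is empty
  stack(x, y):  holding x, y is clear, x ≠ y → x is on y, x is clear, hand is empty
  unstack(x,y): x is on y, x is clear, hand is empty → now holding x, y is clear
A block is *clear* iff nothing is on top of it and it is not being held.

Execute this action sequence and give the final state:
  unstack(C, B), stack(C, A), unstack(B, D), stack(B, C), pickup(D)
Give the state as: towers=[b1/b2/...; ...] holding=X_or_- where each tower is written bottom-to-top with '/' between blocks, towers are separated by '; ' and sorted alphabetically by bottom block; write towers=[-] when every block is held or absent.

step 1 (unstack(C, B)): towers=[D/B; E/A] holding=C
step 2 (stack(C, A)): towers=[D/B; E/A/C] holding=-
step 3 (unstack(B, D)): towers=[D; E/A/C] holding=B
step 4 (stack(B, C)): towers=[D; E/A/C/B] holding=-
step 5 (pickup(D)): towers=[E/A/C/B] holding=D

towers=[E/A/C/B] holding=D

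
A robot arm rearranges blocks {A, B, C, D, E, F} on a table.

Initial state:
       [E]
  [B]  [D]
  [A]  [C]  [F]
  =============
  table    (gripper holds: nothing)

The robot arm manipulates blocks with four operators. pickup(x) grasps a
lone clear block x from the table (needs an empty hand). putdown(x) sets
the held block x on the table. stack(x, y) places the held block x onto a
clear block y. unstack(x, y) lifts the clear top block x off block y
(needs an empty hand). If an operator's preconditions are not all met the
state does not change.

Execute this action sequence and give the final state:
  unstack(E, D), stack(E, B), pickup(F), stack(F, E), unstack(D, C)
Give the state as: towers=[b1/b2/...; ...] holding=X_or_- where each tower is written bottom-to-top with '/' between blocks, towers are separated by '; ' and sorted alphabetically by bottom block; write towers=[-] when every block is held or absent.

towers=[A/B/E/F; C] holding=D

step 1 (unstack(E, D)): towers=[A/B; C/D; F] holding=E
step 2 (stack(E, B)): towers=[A/B/E; C/D; F] holding=-
step 3 (pickup(F)): towers=[A/B/E; C/D] holding=F
step 4 (stack(F, E)): towers=[A/B/E/F; C/D] holding=-
step 5 (unstack(D, C)): towers=[A/B/E/F; C] holding=D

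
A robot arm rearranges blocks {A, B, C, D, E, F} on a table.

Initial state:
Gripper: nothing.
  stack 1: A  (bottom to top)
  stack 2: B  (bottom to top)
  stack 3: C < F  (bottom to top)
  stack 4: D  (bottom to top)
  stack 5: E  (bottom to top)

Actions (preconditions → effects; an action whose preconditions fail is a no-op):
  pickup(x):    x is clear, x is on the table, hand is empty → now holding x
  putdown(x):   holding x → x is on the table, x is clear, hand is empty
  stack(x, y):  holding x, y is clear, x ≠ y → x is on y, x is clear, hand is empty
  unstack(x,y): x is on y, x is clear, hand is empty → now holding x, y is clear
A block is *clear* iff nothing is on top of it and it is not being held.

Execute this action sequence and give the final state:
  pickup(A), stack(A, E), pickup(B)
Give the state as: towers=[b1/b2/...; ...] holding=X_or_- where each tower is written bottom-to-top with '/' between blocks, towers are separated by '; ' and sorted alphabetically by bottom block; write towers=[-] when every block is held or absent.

towers=[C/F; D; E/A] holding=B

step 1 (pickup(A)): towers=[B; C/F; D; E] holding=A
step 2 (stack(A, E)): towers=[B; C/F; D; E/A] holding=-
step 3 (pickup(B)): towers=[C/F; D; E/A] holding=B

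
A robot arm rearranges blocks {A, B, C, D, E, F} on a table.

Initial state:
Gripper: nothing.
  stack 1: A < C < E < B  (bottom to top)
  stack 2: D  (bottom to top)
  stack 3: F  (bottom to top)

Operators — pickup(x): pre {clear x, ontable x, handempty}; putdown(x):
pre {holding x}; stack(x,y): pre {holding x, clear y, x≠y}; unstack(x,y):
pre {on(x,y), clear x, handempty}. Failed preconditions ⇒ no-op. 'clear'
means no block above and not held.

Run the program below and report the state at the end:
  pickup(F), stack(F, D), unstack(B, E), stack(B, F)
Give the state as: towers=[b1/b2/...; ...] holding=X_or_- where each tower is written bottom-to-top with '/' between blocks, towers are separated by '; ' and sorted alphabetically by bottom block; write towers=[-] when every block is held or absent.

towers=[A/C/E; D/F/B] holding=-

step 1 (pickup(F)): towers=[A/C/E/B; D] holding=F
step 2 (stack(F, D)): towers=[A/C/E/B; D/F] holding=-
step 3 (unstack(B, E)): towers=[A/C/E; D/F] holding=B
step 4 (stack(B, F)): towers=[A/C/E; D/F/B] holding=-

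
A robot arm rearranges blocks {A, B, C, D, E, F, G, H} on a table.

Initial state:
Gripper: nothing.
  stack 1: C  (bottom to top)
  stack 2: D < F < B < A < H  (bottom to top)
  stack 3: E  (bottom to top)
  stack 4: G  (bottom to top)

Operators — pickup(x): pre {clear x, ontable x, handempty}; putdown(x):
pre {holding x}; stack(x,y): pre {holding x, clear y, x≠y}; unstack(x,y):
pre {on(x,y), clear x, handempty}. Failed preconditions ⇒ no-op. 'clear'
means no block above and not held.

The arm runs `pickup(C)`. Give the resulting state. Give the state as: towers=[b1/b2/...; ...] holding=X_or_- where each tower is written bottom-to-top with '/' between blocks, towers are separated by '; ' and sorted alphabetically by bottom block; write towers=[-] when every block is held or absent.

before: towers=[C; D/F/B/A/H; E; G] holding=-
pre[pickup(C)]: clear(C) ok, ontable(C) ok, handempty ok
all met → apply pickup(C)
after:  towers=[D/F/B/A/H; E; G] holding=C

towers=[D/F/B/A/H; E; G] holding=C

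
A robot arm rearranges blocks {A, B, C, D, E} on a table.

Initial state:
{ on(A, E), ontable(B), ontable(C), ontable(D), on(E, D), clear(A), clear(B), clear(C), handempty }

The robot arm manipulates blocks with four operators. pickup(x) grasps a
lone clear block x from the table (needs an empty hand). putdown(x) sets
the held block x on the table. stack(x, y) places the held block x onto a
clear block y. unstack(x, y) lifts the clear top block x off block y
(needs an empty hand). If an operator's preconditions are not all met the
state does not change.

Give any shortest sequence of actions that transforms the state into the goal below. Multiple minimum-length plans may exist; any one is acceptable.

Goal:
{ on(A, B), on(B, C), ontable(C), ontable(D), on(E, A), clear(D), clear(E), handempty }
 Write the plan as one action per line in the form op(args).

pickup(B)
stack(B, C)
unstack(A, E)
stack(A, B)
unstack(E, D)
stack(E, A)

step 1 (pickup(B)): towers=[C; D/E/A] holding=B
step 2 (stack(B, C)): towers=[C/B; D/E/A] holding=-
step 3 (unstack(A, E)): towers=[C/B; D/E] holding=A
step 4 (stack(A, B)): towers=[C/B/A; D/E] holding=-
step 5 (unstack(E, D)): towers=[C/B/A; D] holding=E
step 6 (stack(E, A)): towers=[C/B/A/E; D] holding=-
goal check: towers=[C/B/A/E; D] holding=- — reached (length 6, optimal by BFS)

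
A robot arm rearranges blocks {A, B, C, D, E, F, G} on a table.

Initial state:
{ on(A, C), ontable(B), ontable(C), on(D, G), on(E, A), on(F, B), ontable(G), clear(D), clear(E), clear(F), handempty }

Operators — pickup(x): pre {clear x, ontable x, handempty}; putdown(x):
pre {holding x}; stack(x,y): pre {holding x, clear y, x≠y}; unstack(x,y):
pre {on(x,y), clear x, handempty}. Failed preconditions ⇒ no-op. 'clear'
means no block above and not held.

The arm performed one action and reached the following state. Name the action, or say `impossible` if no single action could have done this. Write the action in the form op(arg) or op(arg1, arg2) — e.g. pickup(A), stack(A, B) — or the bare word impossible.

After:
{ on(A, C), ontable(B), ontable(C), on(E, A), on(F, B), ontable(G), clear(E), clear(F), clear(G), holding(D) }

unstack(D, G)

target: towers=[B/F; C/A/E; G] holding=D
     unstack(F, B) → towers=[B; C/A/E; G/D] holding=F
     unstack(D, G) → towers=[B/F; C/A/E; G] holding=D  ← match
     unstack(E, A) → towers=[B/F; C/A; G/D] holding=E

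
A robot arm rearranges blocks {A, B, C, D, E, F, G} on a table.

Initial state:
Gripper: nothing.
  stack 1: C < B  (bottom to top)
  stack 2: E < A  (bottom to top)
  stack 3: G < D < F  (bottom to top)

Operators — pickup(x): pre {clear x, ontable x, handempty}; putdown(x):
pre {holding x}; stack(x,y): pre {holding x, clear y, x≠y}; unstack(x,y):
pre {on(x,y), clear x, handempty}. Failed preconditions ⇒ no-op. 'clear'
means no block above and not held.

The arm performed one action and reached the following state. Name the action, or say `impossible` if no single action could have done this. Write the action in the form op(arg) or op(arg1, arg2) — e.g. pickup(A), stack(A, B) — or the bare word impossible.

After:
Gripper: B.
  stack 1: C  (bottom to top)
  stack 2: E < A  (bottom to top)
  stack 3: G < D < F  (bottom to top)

unstack(B, C)

target: towers=[C; E/A; G/D/F] holding=B
     unstack(B, C) → towers=[C; E/A; G/D/F] holding=B  ← match
     unstack(F, D) → towers=[C/B; E/A; G/D] holding=F
     unstack(A, E) → towers=[C/B; E; G/D/F] holding=A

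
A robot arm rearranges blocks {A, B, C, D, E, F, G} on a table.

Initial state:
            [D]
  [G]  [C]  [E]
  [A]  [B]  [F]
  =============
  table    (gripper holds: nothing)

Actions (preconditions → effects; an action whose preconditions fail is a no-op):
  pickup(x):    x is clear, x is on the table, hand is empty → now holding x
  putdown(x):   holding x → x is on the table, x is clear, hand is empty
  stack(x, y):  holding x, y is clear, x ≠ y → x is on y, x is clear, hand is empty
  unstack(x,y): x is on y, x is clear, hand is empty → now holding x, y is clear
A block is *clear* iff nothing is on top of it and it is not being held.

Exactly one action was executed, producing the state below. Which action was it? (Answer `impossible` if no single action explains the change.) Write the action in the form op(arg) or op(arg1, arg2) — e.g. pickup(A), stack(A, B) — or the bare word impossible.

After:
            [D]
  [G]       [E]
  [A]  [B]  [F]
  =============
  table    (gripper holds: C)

unstack(C, B)

target: towers=[A/G; B; F/E/D] holding=C
     unstack(G, A) → towers=[A; B/C; F/E/D] holding=G
     unstack(D, E) → towers=[A/G; B/C; F/E] holding=D
     unstack(C, B) → towers=[A/G; B; F/E/D] holding=C  ← match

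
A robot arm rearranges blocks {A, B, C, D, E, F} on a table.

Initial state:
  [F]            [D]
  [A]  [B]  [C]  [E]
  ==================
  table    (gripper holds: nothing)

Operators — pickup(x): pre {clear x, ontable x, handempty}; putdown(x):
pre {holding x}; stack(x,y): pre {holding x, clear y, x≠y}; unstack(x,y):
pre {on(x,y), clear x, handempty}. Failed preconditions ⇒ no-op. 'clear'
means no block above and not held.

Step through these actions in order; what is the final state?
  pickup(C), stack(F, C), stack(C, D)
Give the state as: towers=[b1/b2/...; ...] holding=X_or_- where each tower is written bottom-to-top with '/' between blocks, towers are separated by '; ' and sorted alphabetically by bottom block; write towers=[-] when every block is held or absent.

step 1 (pickup(C)): towers=[A/F; B; E/D] holding=C
step 2 (stack(F, C)) [no-op]: towers=[A/F; B; E/D] holding=C
step 3 (stack(C, D)): towers=[A/F; B; E/D/C] holding=-

towers=[A/F; B; E/D/C] holding=-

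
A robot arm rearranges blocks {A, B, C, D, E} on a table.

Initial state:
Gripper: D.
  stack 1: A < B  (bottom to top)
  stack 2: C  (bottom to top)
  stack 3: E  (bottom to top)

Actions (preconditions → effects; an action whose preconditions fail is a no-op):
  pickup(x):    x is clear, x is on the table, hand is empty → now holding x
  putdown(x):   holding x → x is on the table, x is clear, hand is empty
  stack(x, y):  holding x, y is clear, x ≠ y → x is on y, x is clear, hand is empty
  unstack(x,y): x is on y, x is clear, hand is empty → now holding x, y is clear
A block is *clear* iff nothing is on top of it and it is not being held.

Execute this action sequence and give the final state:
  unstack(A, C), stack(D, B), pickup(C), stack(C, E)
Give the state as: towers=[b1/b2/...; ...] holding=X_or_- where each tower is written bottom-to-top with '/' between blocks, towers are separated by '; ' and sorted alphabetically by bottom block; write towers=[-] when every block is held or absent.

towers=[A/B/D; E/C] holding=-

step 1 (unstack(A, C)) [no-op]: towers=[A/B; C; E] holding=D
step 2 (stack(D, B)): towers=[A/B/D; C; E] holding=-
step 3 (pickup(C)): towers=[A/B/D; E] holding=C
step 4 (stack(C, E)): towers=[A/B/D; E/C] holding=-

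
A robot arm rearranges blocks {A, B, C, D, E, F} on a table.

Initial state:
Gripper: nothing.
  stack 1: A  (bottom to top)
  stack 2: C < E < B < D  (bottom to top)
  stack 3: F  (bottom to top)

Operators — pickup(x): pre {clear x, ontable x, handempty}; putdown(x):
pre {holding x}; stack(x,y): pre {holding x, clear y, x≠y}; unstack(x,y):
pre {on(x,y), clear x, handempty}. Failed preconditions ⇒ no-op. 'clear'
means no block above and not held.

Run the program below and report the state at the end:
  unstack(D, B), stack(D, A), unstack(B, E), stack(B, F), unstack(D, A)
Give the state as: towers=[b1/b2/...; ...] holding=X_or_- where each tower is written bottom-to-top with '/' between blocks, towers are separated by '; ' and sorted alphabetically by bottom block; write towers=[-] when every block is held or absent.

towers=[A; C/E; F/B] holding=D

step 1 (unstack(D, B)): towers=[A; C/E/B; F] holding=D
step 2 (stack(D, A)): towers=[A/D; C/E/B; F] holding=-
step 3 (unstack(B, E)): towers=[A/D; C/E; F] holding=B
step 4 (stack(B, F)): towers=[A/D; C/E; F/B] holding=-
step 5 (unstack(D, A)): towers=[A; C/E; F/B] holding=D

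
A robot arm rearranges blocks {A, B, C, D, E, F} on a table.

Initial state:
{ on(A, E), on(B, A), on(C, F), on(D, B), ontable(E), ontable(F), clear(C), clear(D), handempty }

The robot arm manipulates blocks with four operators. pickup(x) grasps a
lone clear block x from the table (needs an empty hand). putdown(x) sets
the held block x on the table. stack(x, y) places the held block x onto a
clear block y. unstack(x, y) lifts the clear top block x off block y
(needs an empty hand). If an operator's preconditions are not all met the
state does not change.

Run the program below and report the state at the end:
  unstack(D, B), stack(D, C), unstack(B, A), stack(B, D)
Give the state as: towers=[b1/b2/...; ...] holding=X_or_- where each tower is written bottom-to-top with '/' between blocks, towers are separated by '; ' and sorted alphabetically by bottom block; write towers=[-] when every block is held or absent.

step 1 (unstack(D, B)): towers=[E/A/B; F/C] holding=D
step 2 (stack(D, C)): towers=[E/A/B; F/C/D] holding=-
step 3 (unstack(B, A)): towers=[E/A; F/C/D] holding=B
step 4 (stack(B, D)): towers=[E/A; F/C/D/B] holding=-

towers=[E/A; F/C/D/B] holding=-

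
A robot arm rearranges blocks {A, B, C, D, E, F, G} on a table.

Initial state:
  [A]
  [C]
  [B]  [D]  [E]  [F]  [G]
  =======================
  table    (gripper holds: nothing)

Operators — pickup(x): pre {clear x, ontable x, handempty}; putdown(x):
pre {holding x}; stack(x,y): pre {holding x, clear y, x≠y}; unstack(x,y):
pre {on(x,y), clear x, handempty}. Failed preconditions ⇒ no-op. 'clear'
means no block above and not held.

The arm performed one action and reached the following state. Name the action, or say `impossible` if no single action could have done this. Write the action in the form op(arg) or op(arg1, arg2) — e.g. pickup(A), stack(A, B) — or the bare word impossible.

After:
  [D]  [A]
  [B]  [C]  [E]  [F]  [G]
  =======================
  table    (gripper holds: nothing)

impossible

target: towers=[B/D; C/A; E; F; G] holding=-
         pickup(F) → towers=[B/C/A; D; E; G] holding=F
         pickup(G) → towers=[B/C/A; D; E; F] holding=G
         pickup(D) → towers=[B/C/A; E; F; G] holding=D
     unstack(A, C) → towers=[B/C; D; E; F; G] holding=A
         pickup(E) → towers=[B/C/A; D; F; G] holding=E
none of the 5 applicable actions match → impossible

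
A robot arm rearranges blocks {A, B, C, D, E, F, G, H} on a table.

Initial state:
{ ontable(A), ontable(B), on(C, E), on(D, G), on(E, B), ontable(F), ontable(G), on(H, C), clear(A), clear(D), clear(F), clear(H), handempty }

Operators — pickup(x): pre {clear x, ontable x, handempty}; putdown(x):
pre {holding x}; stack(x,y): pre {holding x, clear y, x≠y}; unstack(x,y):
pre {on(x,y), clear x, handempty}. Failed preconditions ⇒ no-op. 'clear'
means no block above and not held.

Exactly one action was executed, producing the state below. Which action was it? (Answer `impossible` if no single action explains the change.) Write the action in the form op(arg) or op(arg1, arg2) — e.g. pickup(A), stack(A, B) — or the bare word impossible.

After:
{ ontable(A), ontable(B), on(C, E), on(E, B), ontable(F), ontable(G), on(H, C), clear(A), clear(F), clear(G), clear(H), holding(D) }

target: towers=[A; B/E/C/H; F; G] holding=D
         pickup(A) → towers=[B/E/C/H; F; G/D] holding=A
     unstack(H, C) → towers=[A; B/E/C; F; G/D] holding=H
         pickup(F) → towers=[A; B/E/C/H; G/D] holding=F
     unstack(D, G) → towers=[A; B/E/C/H; F; G] holding=D  ← match

unstack(D, G)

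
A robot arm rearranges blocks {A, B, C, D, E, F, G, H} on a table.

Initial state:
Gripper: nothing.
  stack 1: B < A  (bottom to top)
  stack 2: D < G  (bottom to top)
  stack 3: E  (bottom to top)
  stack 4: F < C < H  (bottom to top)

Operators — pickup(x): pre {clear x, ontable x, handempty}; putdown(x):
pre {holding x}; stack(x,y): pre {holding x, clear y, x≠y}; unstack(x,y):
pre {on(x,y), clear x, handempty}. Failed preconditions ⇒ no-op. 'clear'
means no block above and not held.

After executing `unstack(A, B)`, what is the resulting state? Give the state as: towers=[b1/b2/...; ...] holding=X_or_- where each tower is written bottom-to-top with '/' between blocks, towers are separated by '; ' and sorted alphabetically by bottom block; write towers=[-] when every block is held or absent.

before: towers=[B/A; D/G; E; F/C/H] holding=-
pre[unstack(A, B)]: on(A,B) ✓, clear(A) ✓, handempty ✓
all met → apply unstack(A, B)
after:  towers=[B; D/G; E; F/C/H] holding=A

towers=[B; D/G; E; F/C/H] holding=A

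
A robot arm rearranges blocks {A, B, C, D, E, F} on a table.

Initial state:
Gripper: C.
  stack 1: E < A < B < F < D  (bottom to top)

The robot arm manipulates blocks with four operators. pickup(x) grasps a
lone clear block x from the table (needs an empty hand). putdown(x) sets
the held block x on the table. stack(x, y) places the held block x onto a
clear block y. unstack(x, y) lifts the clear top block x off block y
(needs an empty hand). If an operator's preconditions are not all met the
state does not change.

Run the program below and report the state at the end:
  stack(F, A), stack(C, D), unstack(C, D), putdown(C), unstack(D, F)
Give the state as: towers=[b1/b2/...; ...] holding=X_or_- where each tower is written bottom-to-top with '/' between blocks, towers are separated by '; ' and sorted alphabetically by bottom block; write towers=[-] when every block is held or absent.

step 1 (stack(F, A)) [no-op]: towers=[E/A/B/F/D] holding=C
step 2 (stack(C, D)): towers=[E/A/B/F/D/C] holding=-
step 3 (unstack(C, D)): towers=[E/A/B/F/D] holding=C
step 4 (putdown(C)): towers=[C; E/A/B/F/D] holding=-
step 5 (unstack(D, F)): towers=[C; E/A/B/F] holding=D

towers=[C; E/A/B/F] holding=D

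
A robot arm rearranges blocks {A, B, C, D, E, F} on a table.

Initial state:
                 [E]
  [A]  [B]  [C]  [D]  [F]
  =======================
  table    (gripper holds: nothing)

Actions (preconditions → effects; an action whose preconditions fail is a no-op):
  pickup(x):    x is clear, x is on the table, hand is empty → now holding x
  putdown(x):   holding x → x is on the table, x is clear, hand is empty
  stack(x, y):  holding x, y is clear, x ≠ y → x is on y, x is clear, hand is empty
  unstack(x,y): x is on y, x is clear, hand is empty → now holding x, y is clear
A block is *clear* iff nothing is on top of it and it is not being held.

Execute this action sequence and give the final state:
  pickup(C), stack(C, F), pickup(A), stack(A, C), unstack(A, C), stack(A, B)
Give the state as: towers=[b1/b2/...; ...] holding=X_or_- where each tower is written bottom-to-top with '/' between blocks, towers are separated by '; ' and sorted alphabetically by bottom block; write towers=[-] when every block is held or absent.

step 1 (pickup(C)): towers=[A; B; D/E; F] holding=C
step 2 (stack(C, F)): towers=[A; B; D/E; F/C] holding=-
step 3 (pickup(A)): towers=[B; D/E; F/C] holding=A
step 4 (stack(A, C)): towers=[B; D/E; F/C/A] holding=-
step 5 (unstack(A, C)): towers=[B; D/E; F/C] holding=A
step 6 (stack(A, B)): towers=[B/A; D/E; F/C] holding=-

towers=[B/A; D/E; F/C] holding=-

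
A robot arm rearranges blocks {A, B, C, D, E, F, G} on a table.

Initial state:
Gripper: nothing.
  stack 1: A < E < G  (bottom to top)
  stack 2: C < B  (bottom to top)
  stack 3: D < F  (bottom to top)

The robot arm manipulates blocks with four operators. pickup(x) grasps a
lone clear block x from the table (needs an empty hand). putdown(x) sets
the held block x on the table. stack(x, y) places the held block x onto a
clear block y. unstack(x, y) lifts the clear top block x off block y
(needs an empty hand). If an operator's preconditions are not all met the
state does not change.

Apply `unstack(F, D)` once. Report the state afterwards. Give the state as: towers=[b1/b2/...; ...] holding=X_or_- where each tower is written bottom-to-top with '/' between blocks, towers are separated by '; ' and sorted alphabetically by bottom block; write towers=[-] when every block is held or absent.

towers=[A/E/G; C/B; D] holding=F

before: towers=[A/E/G; C/B; D/F] holding=-
pre[unstack(F, D)]: on(F,D) ok, clear(F) ok, handempty ok
all met → apply unstack(F, D)
after:  towers=[A/E/G; C/B; D] holding=F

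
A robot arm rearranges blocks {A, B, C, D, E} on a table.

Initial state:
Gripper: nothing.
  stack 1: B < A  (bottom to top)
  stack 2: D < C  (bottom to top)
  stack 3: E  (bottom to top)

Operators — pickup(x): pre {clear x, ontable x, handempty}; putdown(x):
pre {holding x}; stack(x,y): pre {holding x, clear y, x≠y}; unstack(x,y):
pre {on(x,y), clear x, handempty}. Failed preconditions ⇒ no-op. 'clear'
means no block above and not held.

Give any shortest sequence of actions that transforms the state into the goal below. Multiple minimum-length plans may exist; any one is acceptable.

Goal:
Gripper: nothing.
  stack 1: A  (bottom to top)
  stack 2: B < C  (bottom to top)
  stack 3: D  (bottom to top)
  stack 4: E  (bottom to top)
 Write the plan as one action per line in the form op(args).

unstack(A, B)
putdown(A)
unstack(C, D)
stack(C, B)

step 1 (unstack(A, B)): towers=[B; D/C; E] holding=A
step 2 (putdown(A)): towers=[A; B; D/C; E] holding=-
step 3 (unstack(C, D)): towers=[A; B; D; E] holding=C
step 4 (stack(C, B)): towers=[A; B/C; D; E] holding=-
goal check: towers=[A; B/C; D; E] holding=- — reached (length 4, optimal by BFS)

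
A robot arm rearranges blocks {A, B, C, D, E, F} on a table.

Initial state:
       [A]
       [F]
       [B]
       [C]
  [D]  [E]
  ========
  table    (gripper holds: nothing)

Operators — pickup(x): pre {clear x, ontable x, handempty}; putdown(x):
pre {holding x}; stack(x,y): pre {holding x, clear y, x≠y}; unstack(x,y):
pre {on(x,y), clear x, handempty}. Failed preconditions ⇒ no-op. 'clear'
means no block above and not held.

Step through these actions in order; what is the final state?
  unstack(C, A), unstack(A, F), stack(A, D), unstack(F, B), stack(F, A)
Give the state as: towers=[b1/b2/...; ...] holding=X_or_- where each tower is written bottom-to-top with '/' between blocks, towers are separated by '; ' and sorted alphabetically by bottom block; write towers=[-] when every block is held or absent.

towers=[D/A/F; E/C/B] holding=-

step 1 (unstack(C, A)) [no-op]: towers=[D; E/C/B/F/A] holding=-
step 2 (unstack(A, F)): towers=[D; E/C/B/F] holding=A
step 3 (stack(A, D)): towers=[D/A; E/C/B/F] holding=-
step 4 (unstack(F, B)): towers=[D/A; E/C/B] holding=F
step 5 (stack(F, A)): towers=[D/A/F; E/C/B] holding=-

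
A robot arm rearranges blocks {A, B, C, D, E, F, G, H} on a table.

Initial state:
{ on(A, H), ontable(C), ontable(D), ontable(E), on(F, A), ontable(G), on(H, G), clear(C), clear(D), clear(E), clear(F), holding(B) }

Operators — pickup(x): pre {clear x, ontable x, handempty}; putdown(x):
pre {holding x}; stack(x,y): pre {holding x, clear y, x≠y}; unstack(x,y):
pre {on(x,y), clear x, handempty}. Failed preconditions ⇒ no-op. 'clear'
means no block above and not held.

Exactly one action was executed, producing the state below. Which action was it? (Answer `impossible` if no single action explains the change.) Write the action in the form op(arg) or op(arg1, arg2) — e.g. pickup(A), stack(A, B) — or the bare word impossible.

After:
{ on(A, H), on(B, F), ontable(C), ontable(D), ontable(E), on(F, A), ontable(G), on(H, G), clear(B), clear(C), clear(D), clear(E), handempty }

target: towers=[C; D; E; G/H/A/F/B] holding=-
        putdown(B) → towers=[B; C; D; E; G/H/A/F] holding=-
       stack(B, E) → towers=[C; D; E/B; G/H/A/F] holding=-
       stack(B, F) → towers=[C; D; E; G/H/A/F/B] holding=-  ← match
       stack(B, D) → towers=[C; D/B; E; G/H/A/F] holding=-
       stack(B, C) → towers=[C/B; D; E; G/H/A/F] holding=-

stack(B, F)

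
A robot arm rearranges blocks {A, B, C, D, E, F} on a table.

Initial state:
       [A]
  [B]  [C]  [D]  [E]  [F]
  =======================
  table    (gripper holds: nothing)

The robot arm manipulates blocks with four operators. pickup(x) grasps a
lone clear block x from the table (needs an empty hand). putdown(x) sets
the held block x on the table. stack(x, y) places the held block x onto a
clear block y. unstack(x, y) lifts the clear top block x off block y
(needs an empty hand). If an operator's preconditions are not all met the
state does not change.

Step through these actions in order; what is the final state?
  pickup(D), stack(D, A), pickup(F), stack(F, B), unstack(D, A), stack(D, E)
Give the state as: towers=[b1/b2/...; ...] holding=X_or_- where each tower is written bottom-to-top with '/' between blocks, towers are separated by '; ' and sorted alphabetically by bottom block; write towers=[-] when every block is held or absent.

towers=[B/F; C/A; E/D] holding=-

step 1 (pickup(D)): towers=[B; C/A; E; F] holding=D
step 2 (stack(D, A)): towers=[B; C/A/D; E; F] holding=-
step 3 (pickup(F)): towers=[B; C/A/D; E] holding=F
step 4 (stack(F, B)): towers=[B/F; C/A/D; E] holding=-
step 5 (unstack(D, A)): towers=[B/F; C/A; E] holding=D
step 6 (stack(D, E)): towers=[B/F; C/A; E/D] holding=-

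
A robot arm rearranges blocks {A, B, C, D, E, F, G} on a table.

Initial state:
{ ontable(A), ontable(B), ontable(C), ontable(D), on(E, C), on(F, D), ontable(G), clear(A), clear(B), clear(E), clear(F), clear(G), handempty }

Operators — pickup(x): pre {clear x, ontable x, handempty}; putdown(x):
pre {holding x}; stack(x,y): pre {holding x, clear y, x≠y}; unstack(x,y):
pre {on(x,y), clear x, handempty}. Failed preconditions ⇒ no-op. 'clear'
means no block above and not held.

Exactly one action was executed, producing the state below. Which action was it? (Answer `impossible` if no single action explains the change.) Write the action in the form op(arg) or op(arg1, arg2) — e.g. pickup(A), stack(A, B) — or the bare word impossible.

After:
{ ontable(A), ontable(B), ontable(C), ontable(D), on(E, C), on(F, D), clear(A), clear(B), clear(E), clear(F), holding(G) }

pickup(G)

target: towers=[A; B; C/E; D/F] holding=G
         pickup(B) → towers=[A; C/E; D/F; G] holding=B
     unstack(F, D) → towers=[A; B; C/E; D; G] holding=F
         pickup(G) → towers=[A; B; C/E; D/F] holding=G  ← match
         pickup(A) → towers=[B; C/E; D/F; G] holding=A
     unstack(E, C) → towers=[A; B; C; D/F; G] holding=E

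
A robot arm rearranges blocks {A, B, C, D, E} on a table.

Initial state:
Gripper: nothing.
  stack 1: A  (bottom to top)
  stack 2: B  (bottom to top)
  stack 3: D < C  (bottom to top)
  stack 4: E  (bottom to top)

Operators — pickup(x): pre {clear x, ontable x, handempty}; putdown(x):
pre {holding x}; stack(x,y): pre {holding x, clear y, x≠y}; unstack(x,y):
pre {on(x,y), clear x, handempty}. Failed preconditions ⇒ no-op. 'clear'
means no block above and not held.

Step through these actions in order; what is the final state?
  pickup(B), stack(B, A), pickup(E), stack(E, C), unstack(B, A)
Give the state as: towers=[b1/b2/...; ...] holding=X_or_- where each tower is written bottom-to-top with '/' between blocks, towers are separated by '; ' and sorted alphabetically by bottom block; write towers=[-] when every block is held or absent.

step 1 (pickup(B)): towers=[A; D/C; E] holding=B
step 2 (stack(B, A)): towers=[A/B; D/C; E] holding=-
step 3 (pickup(E)): towers=[A/B; D/C] holding=E
step 4 (stack(E, C)): towers=[A/B; D/C/E] holding=-
step 5 (unstack(B, A)): towers=[A; D/C/E] holding=B

towers=[A; D/C/E] holding=B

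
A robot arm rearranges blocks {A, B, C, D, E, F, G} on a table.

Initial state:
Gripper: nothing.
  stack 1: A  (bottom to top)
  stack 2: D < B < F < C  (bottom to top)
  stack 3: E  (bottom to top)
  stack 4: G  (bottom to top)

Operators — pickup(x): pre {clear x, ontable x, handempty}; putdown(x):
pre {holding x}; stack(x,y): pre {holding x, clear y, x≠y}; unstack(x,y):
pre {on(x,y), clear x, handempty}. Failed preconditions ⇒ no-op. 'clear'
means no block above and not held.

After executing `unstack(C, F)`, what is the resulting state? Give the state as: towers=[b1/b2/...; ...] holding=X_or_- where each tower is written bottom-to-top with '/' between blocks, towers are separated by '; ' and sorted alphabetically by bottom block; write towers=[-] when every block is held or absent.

before: towers=[A; D/B/F/C; E; G] holding=-
pre[unstack(C, F)]: on(C,F) ✓, clear(C) ✓, handempty ✓
all met → apply unstack(C, F)
after:  towers=[A; D/B/F; E; G] holding=C

towers=[A; D/B/F; E; G] holding=C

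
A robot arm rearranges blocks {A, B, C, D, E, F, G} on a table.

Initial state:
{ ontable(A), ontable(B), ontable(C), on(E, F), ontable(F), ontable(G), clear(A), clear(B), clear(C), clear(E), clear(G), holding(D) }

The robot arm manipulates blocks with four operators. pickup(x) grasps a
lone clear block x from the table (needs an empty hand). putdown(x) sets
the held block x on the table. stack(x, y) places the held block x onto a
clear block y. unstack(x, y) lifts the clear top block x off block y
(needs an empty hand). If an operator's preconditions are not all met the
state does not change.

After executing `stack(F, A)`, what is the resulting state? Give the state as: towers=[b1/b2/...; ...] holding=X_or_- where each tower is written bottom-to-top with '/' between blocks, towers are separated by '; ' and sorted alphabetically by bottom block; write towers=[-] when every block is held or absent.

towers=[A; B; C; F/E; G] holding=D

before: towers=[A; B; C; F/E; G] holding=D
pre[stack(F, A)]: holding(F) fail, clear(A) ok, F≠A ok
holding(F) unmet → stack(F, A) is a no-op
after:  towers=[A; B; C; F/E; G] holding=D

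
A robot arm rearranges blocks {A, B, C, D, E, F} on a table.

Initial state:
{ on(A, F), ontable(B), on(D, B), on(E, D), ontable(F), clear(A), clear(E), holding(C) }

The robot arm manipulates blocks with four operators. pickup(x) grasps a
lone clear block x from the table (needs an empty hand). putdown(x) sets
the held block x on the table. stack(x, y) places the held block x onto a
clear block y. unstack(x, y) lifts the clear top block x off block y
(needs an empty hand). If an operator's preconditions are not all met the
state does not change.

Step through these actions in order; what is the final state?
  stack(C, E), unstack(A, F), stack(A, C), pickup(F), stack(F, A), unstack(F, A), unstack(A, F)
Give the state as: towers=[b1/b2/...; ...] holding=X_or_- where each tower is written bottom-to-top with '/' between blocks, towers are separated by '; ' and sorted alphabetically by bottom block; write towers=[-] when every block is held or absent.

towers=[B/D/E/C/A] holding=F

step 1 (stack(C, E)): towers=[B/D/E/C; F/A] holding=-
step 2 (unstack(A, F)): towers=[B/D/E/C; F] holding=A
step 3 (stack(A, C)): towers=[B/D/E/C/A; F] holding=-
step 4 (pickup(F)): towers=[B/D/E/C/A] holding=F
step 5 (stack(F, A)): towers=[B/D/E/C/A/F] holding=-
step 6 (unstack(F, A)): towers=[B/D/E/C/A] holding=F
step 7 (unstack(A, F)) [no-op]: towers=[B/D/E/C/A] holding=F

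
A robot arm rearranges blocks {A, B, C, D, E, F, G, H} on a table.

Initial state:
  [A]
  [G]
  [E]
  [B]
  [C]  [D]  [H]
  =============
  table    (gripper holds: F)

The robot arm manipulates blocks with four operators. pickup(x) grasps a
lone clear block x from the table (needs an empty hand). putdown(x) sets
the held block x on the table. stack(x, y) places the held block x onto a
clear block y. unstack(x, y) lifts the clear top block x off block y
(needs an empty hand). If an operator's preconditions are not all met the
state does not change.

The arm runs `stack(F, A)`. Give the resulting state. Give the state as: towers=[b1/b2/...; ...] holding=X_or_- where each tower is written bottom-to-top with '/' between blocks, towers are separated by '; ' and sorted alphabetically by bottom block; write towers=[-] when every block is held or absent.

towers=[C/B/E/G/A/F; D; H] holding=-

before: towers=[C/B/E/G/A; D; H] holding=F
pre[stack(F, A)]: holding(F) yes, clear(A) yes, F≠A yes
all met → apply stack(F, A)
after:  towers=[C/B/E/G/A/F; D; H] holding=-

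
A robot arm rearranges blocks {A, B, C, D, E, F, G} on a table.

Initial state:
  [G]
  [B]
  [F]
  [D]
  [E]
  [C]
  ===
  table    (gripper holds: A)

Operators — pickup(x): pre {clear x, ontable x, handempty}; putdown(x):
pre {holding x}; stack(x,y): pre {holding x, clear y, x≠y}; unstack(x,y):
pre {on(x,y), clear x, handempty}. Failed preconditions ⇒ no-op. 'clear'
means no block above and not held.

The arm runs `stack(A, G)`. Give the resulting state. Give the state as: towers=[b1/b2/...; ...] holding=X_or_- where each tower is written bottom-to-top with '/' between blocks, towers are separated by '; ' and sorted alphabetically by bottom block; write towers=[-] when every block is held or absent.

towers=[C/E/D/F/B/G/A] holding=-

before: towers=[C/E/D/F/B/G] holding=A
pre[stack(A, G)]: holding(A) ok, clear(G) ok, A≠G ok
all met → apply stack(A, G)
after:  towers=[C/E/D/F/B/G/A] holding=-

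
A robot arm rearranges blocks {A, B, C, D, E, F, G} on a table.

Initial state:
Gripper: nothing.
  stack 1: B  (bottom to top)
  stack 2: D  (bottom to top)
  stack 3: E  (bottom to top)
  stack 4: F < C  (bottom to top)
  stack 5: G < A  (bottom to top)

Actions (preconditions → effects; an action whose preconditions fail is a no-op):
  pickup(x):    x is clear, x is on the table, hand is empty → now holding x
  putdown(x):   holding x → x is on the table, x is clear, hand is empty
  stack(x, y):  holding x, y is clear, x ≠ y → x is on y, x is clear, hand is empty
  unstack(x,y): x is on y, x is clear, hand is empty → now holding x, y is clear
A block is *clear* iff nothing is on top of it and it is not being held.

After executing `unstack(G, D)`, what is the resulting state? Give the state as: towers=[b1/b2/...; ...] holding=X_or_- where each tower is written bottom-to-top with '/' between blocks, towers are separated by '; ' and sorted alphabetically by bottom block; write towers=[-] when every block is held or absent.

before: towers=[B; D; E; F/C; G/A] holding=-
pre[unstack(G, D)]: on(G,D) ✗, clear(G) ✗, handempty ✓
on(G,D), clear(G) unmet → unstack(G, D) is a no-op
after:  towers=[B; D; E; F/C; G/A] holding=-

towers=[B; D; E; F/C; G/A] holding=-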